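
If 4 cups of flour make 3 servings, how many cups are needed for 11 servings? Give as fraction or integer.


Original: 4 cups for 3 servings
Target servings = 11
Scaling factor = 11/3
New amount = 4 * 11/3
= 44/3
= 44/3 cups

44/3


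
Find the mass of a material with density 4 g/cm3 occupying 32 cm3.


Using mass = density * volume
Density = 4 g/cm3
Volume = 32 cm3
Mass = 4 * 32
= 128 g

128


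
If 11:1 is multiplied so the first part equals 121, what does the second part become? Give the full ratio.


Original ratio: 11:1
First term target: 121
Scale factor = 121 / 11 = 11
Multiply second term: 1 * 11 = 11
Equivalent ratio = 121:11

121:11


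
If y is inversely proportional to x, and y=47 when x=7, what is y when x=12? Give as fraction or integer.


Inverse proportion: y = k/x
Find k: k = 7 * 47 = 329
Compute y at x=12: y = 329/12
y = 329/12

329/12


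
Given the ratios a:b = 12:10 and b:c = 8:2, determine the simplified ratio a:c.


Given a:b = 12:10 and b:c = 8:2
Make b consistent. Multiply first ratio by 8: a:b = 96:80
Multiply second ratio by 10: b:c = 80:20
Now b = 80 in both, so a:b:c = 96:80:20
Therefore a:c = 96:20
Simplify by GCD: a:c = 24:5

24:5


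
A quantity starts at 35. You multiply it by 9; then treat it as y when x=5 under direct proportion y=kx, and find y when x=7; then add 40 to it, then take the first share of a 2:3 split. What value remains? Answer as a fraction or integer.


Start with 35.
Step 1: Multiply by 9: 35 * 9 = 315
Step 2: Direct prop: k = (315)/5; new y = k*7 = 315*7/5 = 441
Step 3: Add 40: 441+40=481; split 2:3 first = 481*2/5 = 962/5
Final result = 962/5

962/5


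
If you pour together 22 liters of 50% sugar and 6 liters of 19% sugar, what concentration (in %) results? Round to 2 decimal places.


Solute in mixture 1 = 50% of 22 L = 22*50/100 = 11 L
Solute in mixture 2 = 19% of 6 L = 6*19/100 = 57/50 L
Total solute = 11 + 57/50 = 607/50 L
Total volume = 22 + 6 = 28 L
Final concentration = 607/50/28 * 100 = 43.36%

43.36


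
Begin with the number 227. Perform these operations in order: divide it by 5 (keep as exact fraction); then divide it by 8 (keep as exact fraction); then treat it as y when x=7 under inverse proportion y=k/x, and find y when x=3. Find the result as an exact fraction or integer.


Start with 227.
Step 1: Divide by 5: 227 / 5 = 227/5
Step 2: Divide by 8: 227/5 / 8 = 227/40
Step 3: Inverse prop: k = (227/40)*7; new y = k/3 = 227/40*7/3 = 1589/120
Final result = 1589/120

1589/120


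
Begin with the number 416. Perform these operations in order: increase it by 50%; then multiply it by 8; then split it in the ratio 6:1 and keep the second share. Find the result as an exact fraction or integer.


Start with 416.
Step 1: Increase by 50%: 416 * 150/100 = 624
Step 2: Multiply by 8: 624 * 8 = 4992
Step 3: Split 6:1, second share = 4992 * 1/7 = 4992/7
Final result = 4992/7

4992/7


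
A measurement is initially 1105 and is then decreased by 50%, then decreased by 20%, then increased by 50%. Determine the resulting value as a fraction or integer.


Start: 1105
Step 1: decrease by 50% => multiply by 50/100
  1105 * 50/100 = 1105/2
Step 2: decrease by 20% => multiply by 80/100
  1105/2 * 80/100 = 442
Step 3: increase by 50% => multiply by 150/100
  442 * 150/100 = 663
Final value = 663

663


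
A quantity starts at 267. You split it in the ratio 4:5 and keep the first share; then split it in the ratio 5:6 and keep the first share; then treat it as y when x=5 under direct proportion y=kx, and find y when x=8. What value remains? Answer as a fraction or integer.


Start with 267.
Step 1: Split 4:5, first share = 267 * 4/9 = 356/3
Step 2: Split 5:6, first share = 356/3 * 5/11 = 1780/33
Step 3: Direct prop: k = (1780/33)/5; new y = k*8 = 1780/33*8/5 = 2848/33
Final result = 2848/33

2848/33


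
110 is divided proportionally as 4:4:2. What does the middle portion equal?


Ratio = 4:4:2
Total parts = 4 + 4 + 2 = 10
Value per part = 110 / 10 = 11
First share = 4 * 11 = 44
Middle share = 4 * 11 = 44
Third share = 2 * 11 = 22

44


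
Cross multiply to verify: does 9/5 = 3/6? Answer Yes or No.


Cross multiply to check 9/5 = 3/6
Left cross product: 9 * 6 = 54
Right cross product: 5 * 3 = 15
54 != 15
Not equal, so proportions differ => No

No


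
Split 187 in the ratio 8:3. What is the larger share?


Total parts = 8 + 3 = 11
Value per part = 187 / 11 = 17
First share = 8 * 17 = 136
Second share = 3 * 17 = 51
Larger share = 136

136


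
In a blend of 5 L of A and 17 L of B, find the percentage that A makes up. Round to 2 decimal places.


Volume of A = 5 L
Volume of B = 17 L
Total volume = 5 + 17 = 22 L
Percentage of A = (5/22) * 100
= 22.73%

22.73


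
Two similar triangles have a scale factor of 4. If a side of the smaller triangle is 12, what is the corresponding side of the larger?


Similar triangles have proportional sides
Scale factor = 4
Smaller side = 12
Corresponding larger side = 12 * 4
= 48

48


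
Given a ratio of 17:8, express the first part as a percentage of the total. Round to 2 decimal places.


Total parts = 17 + 8 = 25
First part fraction = 17/25
Percentage = (17/25) * 100
= 0.68 * 100
= 68.00%

68.00


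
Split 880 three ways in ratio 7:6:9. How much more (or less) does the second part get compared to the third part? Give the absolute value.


Total parts = 7 + 6 + 9 = 22
Value per part = 880 / 22 = 40
Shares: 7*40=280, 6*40=240, 9*40=360
Second share = 240, third share = 360
Difference = |240 - 360| = 120

120


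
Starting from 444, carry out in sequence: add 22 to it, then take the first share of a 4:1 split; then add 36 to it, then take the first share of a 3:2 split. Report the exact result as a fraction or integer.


Start with 444.
Step 1: Add 22: 444+22=466; split 4:1 first = 466*4/5 = 1864/5
Step 2: Add 36: 1864/5+36=2044/5; split 3:2 first = 2044/5*3/5 = 6132/25
Final result = 6132/25

6132/25


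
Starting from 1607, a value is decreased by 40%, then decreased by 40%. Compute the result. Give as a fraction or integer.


Start: 1607
Step 1: decrease by 40% => multiply by 60/100
  1607 * 60/100 = 4821/5
Step 2: decrease by 40% => multiply by 60/100
  4821/5 * 60/100 = 14463/25
Final value = 14463/25

14463/25


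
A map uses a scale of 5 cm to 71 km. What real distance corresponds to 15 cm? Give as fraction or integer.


Map scale: 5 cm = 71 km
Measured distance on map = 15 cm
Set up proportion: 15 * 71 / 5
= 1065 / 5
= 213 km

213


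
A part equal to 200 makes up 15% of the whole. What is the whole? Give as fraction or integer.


Given: 200 is 15% of the whole
Set up: 200 = 15/100 * whole
whole = 200 * 100 / 15
whole = 20000 / 15
whole = 4000/3

4000/3


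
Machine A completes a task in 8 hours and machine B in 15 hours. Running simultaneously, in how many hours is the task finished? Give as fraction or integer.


Rate of A = 1/8 job per hour
Rate of B = 1/15 job per hour
Combined rate = 1/8 + 1/15
Find common denominator: (15 + 8)/(8*15) = 23/120
Combined rate = 23/120 job per hour
Time together = 1 / (23/120) = 120/23 hours

120/23


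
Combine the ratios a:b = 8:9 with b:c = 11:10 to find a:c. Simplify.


Given a:b = 8:9 and b:c = 11:10
Make b consistent. Multiply first ratio by 11: a:b = 88:99
Multiply second ratio by 9: b:c = 99:90
Now b = 99 in both, so a:b:c = 88:99:90
Therefore a:c = 88:90
Simplify by GCD: a:c = 44:45

44:45


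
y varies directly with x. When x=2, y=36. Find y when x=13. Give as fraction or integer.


Direct proportion: y = kx
Find k: k = 36/2 = 18
Compute y at x=13: y = 18 * 13
y = 234

234


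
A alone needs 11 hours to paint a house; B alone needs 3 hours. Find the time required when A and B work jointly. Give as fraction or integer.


Rate of A = 1/11 job per hour
Rate of B = 1/3 job per hour
Combined rate = 1/11 + 1/3
Find common denominator: (3 + 11)/(11*3) = 14/33
Combined rate = 14/33 job per hour
Time together = 1 / (14/33) = 33/14 hours

33/14


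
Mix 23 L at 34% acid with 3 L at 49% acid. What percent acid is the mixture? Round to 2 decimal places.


Solute in mixture 1 = 34% of 23 L = 23*34/100 = 391/50 L
Solute in mixture 2 = 49% of 3 L = 3*49/100 = 147/100 L
Total solute = 391/50 + 147/100 = 929/100 L
Total volume = 23 + 3 = 26 L
Final concentration = 929/100/26 * 100 = 35.73%

35.73


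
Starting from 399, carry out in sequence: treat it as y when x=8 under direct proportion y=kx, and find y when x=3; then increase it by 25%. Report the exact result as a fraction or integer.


Start with 399.
Step 1: Direct prop: k = (399)/8; new y = k*3 = 399*3/8 = 1197/8
Step 2: Increase by 25%: 1197/8 * 125/100 = 5985/32
Final result = 5985/32

5985/32


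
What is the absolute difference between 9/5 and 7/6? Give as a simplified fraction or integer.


Simplify: 9/5 = 9/5 and 7/6 = 7/6
Find common denominator: LCD = 30
Convert: 54/30 and 35/30
Difference = |54 - 35|/30 = 19/30
Simplified = 19/30

19/30


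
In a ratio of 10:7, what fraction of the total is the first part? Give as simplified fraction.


Total parts = 10 + 7 = 17
First part fraction = 10/17
Simplify: 10/17 = 10/17

10/17


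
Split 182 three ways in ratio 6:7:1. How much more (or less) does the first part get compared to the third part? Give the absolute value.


Total parts = 6 + 7 + 1 = 14
Value per part = 182 / 14 = 13
Shares: 6*13=78, 7*13=91, 1*13=13
First share = 78, third share = 13
Difference = |78 - 13| = 65

65


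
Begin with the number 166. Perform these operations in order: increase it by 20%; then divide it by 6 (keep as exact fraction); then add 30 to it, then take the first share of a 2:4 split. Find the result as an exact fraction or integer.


Start with 166.
Step 1: Increase by 20%: 166 * 120/100 = 996/5
Step 2: Divide by 6: 996/5 / 6 = 166/5
Step 3: Add 30: 166/5+30=316/5; split 2:4 first = 316/5*2/6 = 316/15
Final result = 316/15

316/15


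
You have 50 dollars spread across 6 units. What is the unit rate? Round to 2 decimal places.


Total dollars = 50
Number of units = 6
Unit rate = 50 / 6
= 8.33 dollars per unit

8.33


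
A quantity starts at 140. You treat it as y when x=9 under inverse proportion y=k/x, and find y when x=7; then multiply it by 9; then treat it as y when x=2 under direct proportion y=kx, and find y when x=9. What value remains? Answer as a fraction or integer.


Start with 140.
Step 1: Inverse prop: k = (140)*9; new y = k/7 = 140*9/7 = 180
Step 2: Multiply by 9: 180 * 9 = 1620
Step 3: Direct prop: k = (1620)/2; new y = k*9 = 1620*9/2 = 7290
Final result = 7290

7290


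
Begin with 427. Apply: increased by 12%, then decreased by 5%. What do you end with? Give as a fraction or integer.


Start: 427
Step 1: increase by 12% => multiply by 112/100
  427 * 112/100 = 11956/25
Step 2: decrease by 5% => multiply by 95/100
  11956/25 * 95/100 = 56791/125
Final value = 56791/125

56791/125


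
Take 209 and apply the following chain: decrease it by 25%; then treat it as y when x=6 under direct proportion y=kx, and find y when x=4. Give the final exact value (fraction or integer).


Start with 209.
Step 1: Decrease by 25%: 209 * 75/100 = 627/4
Step 2: Direct prop: k = (627/4)/6; new y = k*4 = 627/4*4/6 = 209/2
Final result = 209/2

209/2


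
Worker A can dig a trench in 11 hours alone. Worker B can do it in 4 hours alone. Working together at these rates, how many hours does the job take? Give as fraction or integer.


Rate of A = 1/11 job per hour
Rate of B = 1/4 job per hour
Combined rate = 1/11 + 1/4
Find common denominator: (4 + 11)/(11*4) = 15/44
Combined rate = 15/44 job per hour
Time together = 1 / (15/44) = 44/15 hours

44/15


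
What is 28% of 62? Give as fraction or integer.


Compute 28% of 62
Convert percentage: 28% = 28/100
Multiply: 62 * 28/100
= 1736/100
= 434/25

434/25


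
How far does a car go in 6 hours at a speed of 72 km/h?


Using distance = speed * time
Speed = 72 km/h
Time = 6 hours
Distance = 72 * 6
= 432 km

432


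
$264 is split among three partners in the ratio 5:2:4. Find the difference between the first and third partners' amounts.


Total parts = 5 + 2 + 4 = 11
Value per part = 264 / 11 = 24
Shares: 5*24=120, 2*24=48, 4*24=96
First share = 120, third share = 96
Difference = |120 - 96| = 24

24


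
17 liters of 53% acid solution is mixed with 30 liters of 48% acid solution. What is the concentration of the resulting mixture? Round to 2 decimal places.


Solute in mixture 1 = 53% of 17 L = 17*53/100 = 901/100 L
Solute in mixture 2 = 48% of 30 L = 30*48/100 = 72/5 L
Total solute = 901/100 + 72/5 = 2341/100 L
Total volume = 17 + 30 = 47 L
Final concentration = 2341/100/47 * 100 = 49.81%

49.81


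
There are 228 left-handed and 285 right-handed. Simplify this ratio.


Find GCD(228, 285)
GCD = 57
Divide both by 57: 228/57 = 4, 285/57 = 5
Simplified ratio = 4:5

4:5


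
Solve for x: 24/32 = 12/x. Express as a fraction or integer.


Setting up: 24/32 = 12/x
Cross multiply: 24 * x = 32 * 12
24x = 384
x = 384/24
x = 16

16


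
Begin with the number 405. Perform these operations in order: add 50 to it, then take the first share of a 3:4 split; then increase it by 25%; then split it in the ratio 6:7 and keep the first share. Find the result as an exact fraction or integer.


Start with 405.
Step 1: Add 50: 405+50=455; split 3:4 first = 455*3/7 = 195
Step 2: Increase by 25%: 195 * 125/100 = 975/4
Step 3: Split 6:7, first share = 975/4 * 6/13 = 225/2
Final result = 225/2

225/2


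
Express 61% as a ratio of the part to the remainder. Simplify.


Part = 61%, Remainder = 39%
Ratio = 61:39
GCD(61, 39) = 1
Simplify: 61:39 = 61:39

61:39


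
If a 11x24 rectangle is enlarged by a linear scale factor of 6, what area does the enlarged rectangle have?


Original dimensions: 11 x 24
Enlargement factor = 6
New width = 11 * 6 = 66
New height = 24 * 6 = 144
New area = 66 * 144 = 9504

9504


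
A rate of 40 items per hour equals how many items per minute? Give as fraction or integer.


Converting from per hour to per minute
Rate = 40 items per hour
Divide by 60: 40/60
= 2/3 items per minute

2/3


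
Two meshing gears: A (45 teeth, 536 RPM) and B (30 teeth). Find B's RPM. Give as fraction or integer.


Gear ratio: teeth_A * RPM_A = teeth_B * RPM_B
45 * 536 = 30 * RPM_B
24120 = 30 * RPM_B
RPM_B = 24120 / 30
RPM_B = 804

804


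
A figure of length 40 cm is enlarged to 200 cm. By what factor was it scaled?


Original length = 40 cm
Scaled length = 200 cm
Scale factor = 200 / 40
= 5

5


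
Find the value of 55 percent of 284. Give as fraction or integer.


Compute 55% of 284
Convert percentage: 55% = 55/100
Multiply: 284 * 55/100
= 15620/100
= 781/5

781/5


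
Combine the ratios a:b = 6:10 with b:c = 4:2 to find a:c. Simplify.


Given a:b = 6:10 and b:c = 4:2
Make b consistent. Multiply first ratio by 4: a:b = 24:40
Multiply second ratio by 10: b:c = 40:20
Now b = 40 in both, so a:b:c = 24:40:20
Therefore a:c = 24:20
Simplify by GCD: a:c = 6:5

6:5


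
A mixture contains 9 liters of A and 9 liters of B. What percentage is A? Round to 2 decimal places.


Volume of A = 9 L
Volume of B = 9 L
Total volume = 9 + 9 = 18 L
Percentage of A = (9/18) * 100
= 50.00%

50.00


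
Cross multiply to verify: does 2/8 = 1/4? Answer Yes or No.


Cross multiply to check 2/8 = 1/4
Left cross product: 2 * 4 = 8
Right cross product: 8 * 1 = 8
8 = 8
Equal, so proportions match => Yes

Yes


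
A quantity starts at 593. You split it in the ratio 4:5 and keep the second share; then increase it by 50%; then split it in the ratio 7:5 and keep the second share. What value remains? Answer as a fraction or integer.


Start with 593.
Step 1: Split 4:5, second share = 593 * 5/9 = 2965/9
Step 2: Increase by 50%: 2965/9 * 150/100 = 2965/6
Step 3: Split 7:5, second share = 2965/6 * 5/12 = 14825/72
Final result = 14825/72

14825/72


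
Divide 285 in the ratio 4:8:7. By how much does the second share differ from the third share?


Total parts = 4 + 8 + 7 = 19
Value per part = 285 / 19 = 15
Shares: 4*15=60, 8*15=120, 7*15=105
Second share = 120, third share = 105
Difference = |120 - 105| = 15

15


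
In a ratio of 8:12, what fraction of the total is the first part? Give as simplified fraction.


Total parts = 8 + 12 = 20
First part fraction = 8/20
Simplify: 8/20 = 2/5

2/5


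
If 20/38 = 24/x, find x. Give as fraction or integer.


Setting up: 20/38 = 24/x
Cross multiply: 20 * x = 38 * 24
20x = 912
x = 912/20
x = 228/5

228/5


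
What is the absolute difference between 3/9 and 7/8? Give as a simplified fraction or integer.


Simplify: 3/9 = 1/3 and 7/8 = 7/8
Find common denominator: LCD = 24
Convert: 8/24 and 21/24
Difference = |8 - 21|/24 = 13/24
Simplified = 13/24

13/24


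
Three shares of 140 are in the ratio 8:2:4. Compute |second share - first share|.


Total parts = 8 + 2 + 4 = 14
Value per part = 140 / 14 = 10
Shares: 8*10=80, 2*10=20, 4*10=40
Second share = 20, first share = 80
Difference = |20 - 80| = 60

60


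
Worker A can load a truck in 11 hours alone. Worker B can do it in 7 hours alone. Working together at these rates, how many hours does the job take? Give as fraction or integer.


Rate of A = 1/11 job per hour
Rate of B = 1/7 job per hour
Combined rate = 1/11 + 1/7
Find common denominator: (7 + 11)/(11*7) = 18/77
Combined rate = 18/77 job per hour
Time together = 1 / (18/77) = 77/18 hours

77/18


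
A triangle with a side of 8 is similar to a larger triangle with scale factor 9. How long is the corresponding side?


Similar triangles have proportional sides
Scale factor = 9
Smaller side = 8
Corresponding larger side = 8 * 9
= 72

72


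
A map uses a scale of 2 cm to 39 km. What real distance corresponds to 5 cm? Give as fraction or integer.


Map scale: 2 cm = 39 km
Measured distance on map = 5 cm
Set up proportion: 5 * 39 / 2
= 195 / 2
= 195/2 km

195/2


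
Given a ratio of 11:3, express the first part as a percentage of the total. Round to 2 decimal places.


Total parts = 11 + 3 = 14
First part fraction = 11/14
Percentage = (11/14) * 100
= 0.785714 * 100
= 78.57%

78.57


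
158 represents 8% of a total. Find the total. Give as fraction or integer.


Given: 158 is 8% of the whole
Set up: 158 = 8/100 * whole
whole = 158 * 100 / 8
whole = 15800 / 8
whole = 1975

1975


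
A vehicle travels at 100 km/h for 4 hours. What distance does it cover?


Using distance = speed * time
Speed = 100 km/h
Time = 4 hours
Distance = 100 * 4
= 400 km

400


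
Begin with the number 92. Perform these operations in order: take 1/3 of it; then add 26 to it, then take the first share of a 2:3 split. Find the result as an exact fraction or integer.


Start with 92.
Step 1: Take 1/3: 92 * 1/3 = 92/3
Step 2: Add 26: 92/3+26=170/3; split 2:3 first = 170/3*2/5 = 68/3
Final result = 68/3

68/3


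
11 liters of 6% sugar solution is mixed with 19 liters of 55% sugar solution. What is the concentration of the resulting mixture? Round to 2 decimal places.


Solute in mixture 1 = 6% of 11 L = 11*6/100 = 33/50 L
Solute in mixture 2 = 55% of 19 L = 19*55/100 = 209/20 L
Total solute = 33/50 + 209/20 = 1111/100 L
Total volume = 11 + 19 = 30 L
Final concentration = 1111/100/30 * 100 = 37.03%

37.03


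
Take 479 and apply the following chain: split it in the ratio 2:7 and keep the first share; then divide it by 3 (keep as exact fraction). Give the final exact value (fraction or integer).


Start with 479.
Step 1: Split 2:7, first share = 479 * 2/9 = 958/9
Step 2: Divide by 3: 958/9 / 3 = 958/27
Final result = 958/27

958/27


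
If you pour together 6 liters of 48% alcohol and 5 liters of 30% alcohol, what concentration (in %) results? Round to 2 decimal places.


Solute in mixture 1 = 48% of 6 L = 6*48/100 = 72/25 L
Solute in mixture 2 = 30% of 5 L = 5*30/100 = 3/2 L
Total solute = 72/25 + 3/2 = 219/50 L
Total volume = 6 + 5 = 11 L
Final concentration = 219/50/11 * 100 = 39.82%

39.82


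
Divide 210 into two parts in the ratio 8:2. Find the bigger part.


Total parts = 8 + 2 = 10
Value per part = 210 / 10 = 21
First share = 8 * 21 = 168
Second share = 2 * 21 = 42
Larger share = 168

168


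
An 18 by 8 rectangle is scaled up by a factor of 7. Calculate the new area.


Original dimensions: 18 x 8
Enlargement factor = 7
New width = 18 * 7 = 126
New height = 8 * 7 = 56
New area = 126 * 56 = 7056

7056


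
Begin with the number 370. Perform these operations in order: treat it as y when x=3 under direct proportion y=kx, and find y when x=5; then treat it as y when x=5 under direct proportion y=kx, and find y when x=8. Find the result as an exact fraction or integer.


Start with 370.
Step 1: Direct prop: k = (370)/3; new y = k*5 = 370*5/3 = 1850/3
Step 2: Direct prop: k = (1850/3)/5; new y = k*8 = 1850/3*8/5 = 2960/3
Final result = 2960/3

2960/3


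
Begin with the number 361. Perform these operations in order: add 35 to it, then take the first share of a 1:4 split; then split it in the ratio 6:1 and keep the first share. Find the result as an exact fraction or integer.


Start with 361.
Step 1: Add 35: 361+35=396; split 1:4 first = 396*1/5 = 396/5
Step 2: Split 6:1, first share = 396/5 * 6/7 = 2376/35
Final result = 2376/35

2376/35


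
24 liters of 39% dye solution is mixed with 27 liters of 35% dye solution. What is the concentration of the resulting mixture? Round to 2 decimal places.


Solute in mixture 1 = 39% of 24 L = 24*39/100 = 234/25 L
Solute in mixture 2 = 35% of 27 L = 27*35/100 = 189/20 L
Total solute = 234/25 + 189/20 = 1881/100 L
Total volume = 24 + 27 = 51 L
Final concentration = 1881/100/51 * 100 = 36.88%

36.88


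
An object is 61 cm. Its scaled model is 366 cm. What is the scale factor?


Original length = 61 cm
Scaled length = 366 cm
Scale factor = 366 / 61
= 6

6


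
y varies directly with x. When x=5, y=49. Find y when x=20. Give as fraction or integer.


Direct proportion: y = kx
Find k: k = 49/5 = 49/5
Compute y at x=20: y = 49/5 * 20
y = 196

196


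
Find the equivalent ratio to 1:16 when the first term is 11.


Original ratio: 1:16
First term target: 11
Scale factor = 11 / 1 = 11
Multiply second term: 16 * 11 = 176
Equivalent ratio = 11:176

11:176


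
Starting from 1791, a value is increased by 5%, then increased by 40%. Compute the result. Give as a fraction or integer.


Start: 1791
Step 1: increase by 5% => multiply by 105/100
  1791 * 105/100 = 37611/20
Step 2: increase by 40% => multiply by 140/100
  37611/20 * 140/100 = 263277/100
Final value = 263277/100

263277/100


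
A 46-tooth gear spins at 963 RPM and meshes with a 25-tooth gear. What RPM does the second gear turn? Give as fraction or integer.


Gear ratio: teeth_A * RPM_A = teeth_B * RPM_B
46 * 963 = 25 * RPM_B
44298 = 25 * RPM_B
RPM_B = 44298 / 25
RPM_B = 44298/25

44298/25


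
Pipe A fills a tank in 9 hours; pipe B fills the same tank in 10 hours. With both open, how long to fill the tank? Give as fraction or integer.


Rate of A = 1/9 job per hour
Rate of B = 1/10 job per hour
Combined rate = 1/9 + 1/10
Find common denominator: (10 + 9)/(9*10) = 19/90
Combined rate = 19/90 job per hour
Time together = 1 / (19/90) = 90/19 hours

90/19


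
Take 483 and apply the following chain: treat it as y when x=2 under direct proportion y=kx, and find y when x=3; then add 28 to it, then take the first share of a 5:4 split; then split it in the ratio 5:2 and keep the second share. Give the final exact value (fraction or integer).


Start with 483.
Step 1: Direct prop: k = (483)/2; new y = k*3 = 483*3/2 = 1449/2
Step 2: Add 28: 1449/2+28=1505/2; split 5:4 first = 1505/2*5/9 = 7525/18
Step 3: Split 5:2, second share = 7525/18 * 2/7 = 1075/9
Final result = 1075/9

1075/9


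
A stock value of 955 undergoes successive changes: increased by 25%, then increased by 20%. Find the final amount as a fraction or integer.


Start: 955
Step 1: increase by 25% => multiply by 125/100
  955 * 125/100 = 4775/4
Step 2: increase by 20% => multiply by 120/100
  4775/4 * 120/100 = 2865/2
Final value = 2865/2

2865/2


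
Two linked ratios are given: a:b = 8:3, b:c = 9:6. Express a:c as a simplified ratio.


Given a:b = 8:3 and b:c = 9:6
Make b consistent. Multiply first ratio by 9: a:b = 72:27
Multiply second ratio by 3: b:c = 27:18
Now b = 27 in both, so a:b:c = 72:27:18
Therefore a:c = 72:18
Simplify by GCD: a:c = 4:1

4:1


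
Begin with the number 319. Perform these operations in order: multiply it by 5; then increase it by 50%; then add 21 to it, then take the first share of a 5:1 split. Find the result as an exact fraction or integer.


Start with 319.
Step 1: Multiply by 5: 319 * 5 = 1595
Step 2: Increase by 50%: 1595 * 150/100 = 4785/2
Step 3: Add 21: 4785/2+21=4827/2; split 5:1 first = 4827/2*5/6 = 8045/4
Final result = 8045/4

8045/4


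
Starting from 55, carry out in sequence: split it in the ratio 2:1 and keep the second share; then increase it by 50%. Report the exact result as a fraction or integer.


Start with 55.
Step 1: Split 2:1, second share = 55 * 1/3 = 55/3
Step 2: Increase by 50%: 55/3 * 150/100 = 55/2
Final result = 55/2

55/2


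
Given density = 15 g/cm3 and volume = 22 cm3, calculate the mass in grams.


Using mass = density * volume
Density = 15 g/cm3
Volume = 22 cm3
Mass = 15 * 22
= 330 g

330


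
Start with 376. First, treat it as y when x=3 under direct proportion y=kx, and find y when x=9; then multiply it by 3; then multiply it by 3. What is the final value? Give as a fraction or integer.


Start with 376.
Step 1: Direct prop: k = (376)/3; new y = k*9 = 376*9/3 = 1128
Step 2: Multiply by 3: 1128 * 3 = 3384
Step 3: Multiply by 3: 3384 * 3 = 10152
Final result = 10152

10152


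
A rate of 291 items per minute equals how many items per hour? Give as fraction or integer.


Converting from per minute to per hour
Rate = 291 items per minute
Multiply by 60: 291 * 60
= 17460 items per hour

17460


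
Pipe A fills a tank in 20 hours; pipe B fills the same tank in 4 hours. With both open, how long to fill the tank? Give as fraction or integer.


Rate of A = 1/20 job per hour
Rate of B = 1/4 job per hour
Combined rate = 1/20 + 1/4
Find common denominator: (4 + 20)/(20*4) = 24/80
Combined rate = 3/10 job per hour
Time together = 1 / (3/10) = 10/3 hours

10/3


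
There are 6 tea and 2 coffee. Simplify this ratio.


Find GCD(6, 2)
GCD = 2
Divide both by 2: 6/2 = 3, 2/2 = 1
Simplified ratio = 3:1

3:1


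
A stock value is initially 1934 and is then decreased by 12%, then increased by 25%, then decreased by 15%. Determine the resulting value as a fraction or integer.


Start: 1934
Step 1: decrease by 12% => multiply by 88/100
  1934 * 88/100 = 42548/25
Step 2: increase by 25% => multiply by 125/100
  42548/25 * 125/100 = 10637/5
Step 3: decrease by 15% => multiply by 85/100
  10637/5 * 85/100 = 180829/100
Final value = 180829/100

180829/100


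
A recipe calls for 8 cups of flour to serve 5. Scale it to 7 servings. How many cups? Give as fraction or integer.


Original: 8 cups for 5 servings
Target servings = 7
Scaling factor = 7/5
New amount = 8 * 7/5
= 56/5
= 56/5 cups

56/5


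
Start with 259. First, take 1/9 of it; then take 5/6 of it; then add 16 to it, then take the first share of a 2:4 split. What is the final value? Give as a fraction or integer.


Start with 259.
Step 1: Take 1/9: 259 * 1/9 = 259/9
Step 2: Take 5/6: 259/9 * 5/6 = 1295/54
Step 3: Add 16: 1295/54+16=2159/54; split 2:4 first = 2159/54*2/6 = 2159/162
Final result = 2159/162

2159/162


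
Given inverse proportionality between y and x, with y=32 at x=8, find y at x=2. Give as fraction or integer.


Inverse proportion: y = k/x
Find k: k = 8 * 32 = 256
Compute y at x=2: y = 256/2
y = 128

128


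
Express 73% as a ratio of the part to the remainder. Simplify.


Part = 73%, Remainder = 27%
Ratio = 73:27
GCD(73, 27) = 1
Simplify: 73:27 = 73:27

73:27


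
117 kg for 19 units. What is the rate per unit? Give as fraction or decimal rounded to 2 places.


Total kg = 117
Number of units = 19
Unit rate = 117 / 19
= 6.16 kg per unit

6.16


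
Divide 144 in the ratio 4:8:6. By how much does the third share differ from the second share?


Total parts = 4 + 8 + 6 = 18
Value per part = 144 / 18 = 8
Shares: 4*8=32, 8*8=64, 6*8=48
Third share = 48, second share = 64
Difference = |48 - 64| = 16

16


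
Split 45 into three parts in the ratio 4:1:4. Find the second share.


Ratio = 4:1:4
Total parts = 4 + 1 + 4 = 9
Value per part = 45 / 9 = 5
First share = 4 * 5 = 20
Middle share = 1 * 5 = 5
Third share = 4 * 5 = 20

5


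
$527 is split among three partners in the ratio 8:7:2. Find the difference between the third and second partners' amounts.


Total parts = 8 + 7 + 2 = 17
Value per part = 527 / 17 = 31
Shares: 8*31=248, 7*31=217, 2*31=62
Third share = 62, second share = 217
Difference = |62 - 217| = 155

155


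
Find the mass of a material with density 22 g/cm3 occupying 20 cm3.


Using mass = density * volume
Density = 22 g/cm3
Volume = 20 cm3
Mass = 22 * 20
= 440 g

440


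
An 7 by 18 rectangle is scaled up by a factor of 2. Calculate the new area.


Original dimensions: 7 x 18
Enlargement factor = 2
New width = 7 * 2 = 14
New height = 18 * 2 = 36
New area = 14 * 36 = 504

504


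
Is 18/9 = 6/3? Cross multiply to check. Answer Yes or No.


Cross multiply to check 18/9 = 6/3
Left cross product: 18 * 3 = 54
Right cross product: 9 * 6 = 54
54 = 54
Equal, so proportions match => Yes

Yes


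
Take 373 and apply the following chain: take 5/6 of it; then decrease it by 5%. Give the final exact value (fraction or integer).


Start with 373.
Step 1: Take 5/6: 373 * 5/6 = 1865/6
Step 2: Decrease by 5%: 1865/6 * 95/100 = 7087/24
Final result = 7087/24

7087/24


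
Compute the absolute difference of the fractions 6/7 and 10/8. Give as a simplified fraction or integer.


Simplify: 6/7 = 6/7 and 10/8 = 5/4
Find common denominator: LCD = 28
Convert: 24/28 and 35/28
Difference = |24 - 35|/28 = 11/28
Simplified = 11/28

11/28


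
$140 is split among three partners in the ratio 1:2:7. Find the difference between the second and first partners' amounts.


Total parts = 1 + 2 + 7 = 10
Value per part = 140 / 10 = 14
Shares: 1*14=14, 2*14=28, 7*14=98
Second share = 28, first share = 14
Difference = |28 - 14| = 14

14


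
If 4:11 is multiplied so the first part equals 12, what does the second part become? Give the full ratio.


Original ratio: 4:11
First term target: 12
Scale factor = 12 / 4 = 3
Multiply second term: 11 * 3 = 33
Equivalent ratio = 12:33

12:33


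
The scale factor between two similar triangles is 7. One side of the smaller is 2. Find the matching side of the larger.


Similar triangles have proportional sides
Scale factor = 7
Smaller side = 2
Corresponding larger side = 2 * 7
= 14

14


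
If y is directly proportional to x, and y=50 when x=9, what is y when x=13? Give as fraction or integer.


Direct proportion: y = kx
Find k: k = 50/9 = 50/9
Compute y at x=13: y = 50/9 * 13
y = 650/9

650/9


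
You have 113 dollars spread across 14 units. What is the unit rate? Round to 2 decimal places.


Total dollars = 113
Number of units = 14
Unit rate = 113 / 14
= 8.07 dollars per unit

8.07


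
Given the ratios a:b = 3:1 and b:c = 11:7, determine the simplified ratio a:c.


Given a:b = 3:1 and b:c = 11:7
Make b consistent. Multiply first ratio by 11: a:b = 33:11
Multiply second ratio by 1: b:c = 11:7
Now b = 11 in both, so a:b:c = 33:11:7
Therefore a:c = 33:7
Simplify by GCD: a:c = 33:7

33:7


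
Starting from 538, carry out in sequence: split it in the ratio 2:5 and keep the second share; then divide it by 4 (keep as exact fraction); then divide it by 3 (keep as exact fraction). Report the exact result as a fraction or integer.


Start with 538.
Step 1: Split 2:5, second share = 538 * 5/7 = 2690/7
Step 2: Divide by 4: 2690/7 / 4 = 1345/14
Step 3: Divide by 3: 1345/14 / 3 = 1345/42
Final result = 1345/42

1345/42


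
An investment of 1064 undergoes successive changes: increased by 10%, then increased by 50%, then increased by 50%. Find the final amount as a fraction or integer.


Start: 1064
Step 1: increase by 10% => multiply by 110/100
  1064 * 110/100 = 5852/5
Step 2: increase by 50% => multiply by 150/100
  5852/5 * 150/100 = 8778/5
Step 3: increase by 50% => multiply by 150/100
  8778/5 * 150/100 = 13167/5
Final value = 13167/5

13167/5


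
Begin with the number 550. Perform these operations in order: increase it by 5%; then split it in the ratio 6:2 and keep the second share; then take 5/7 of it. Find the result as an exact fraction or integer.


Start with 550.
Step 1: Increase by 5%: 550 * 105/100 = 1155/2
Step 2: Split 6:2, second share = 1155/2 * 2/8 = 1155/8
Step 3: Take 5/7: 1155/8 * 5/7 = 825/8
Final result = 825/8

825/8


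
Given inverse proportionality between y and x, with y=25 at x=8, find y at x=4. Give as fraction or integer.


Inverse proportion: y = k/x
Find k: k = 8 * 25 = 200
Compute y at x=4: y = 200/4
y = 50

50


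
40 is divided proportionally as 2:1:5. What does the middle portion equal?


Ratio = 2:1:5
Total parts = 2 + 1 + 5 = 8
Value per part = 40 / 8 = 5
First share = 2 * 5 = 10
Middle share = 1 * 5 = 5
Third share = 5 * 5 = 25

5


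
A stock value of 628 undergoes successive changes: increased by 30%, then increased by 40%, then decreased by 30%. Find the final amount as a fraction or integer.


Start: 628
Step 1: increase by 30% => multiply by 130/100
  628 * 130/100 = 4082/5
Step 2: increase by 40% => multiply by 140/100
  4082/5 * 140/100 = 28574/25
Step 3: decrease by 30% => multiply by 70/100
  28574/25 * 70/100 = 100009/125
Final value = 100009/125

100009/125


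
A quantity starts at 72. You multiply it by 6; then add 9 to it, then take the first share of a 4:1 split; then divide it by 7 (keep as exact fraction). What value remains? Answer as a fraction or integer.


Start with 72.
Step 1: Multiply by 6: 72 * 6 = 432
Step 2: Add 9: 432+9=441; split 4:1 first = 441*4/5 = 1764/5
Step 3: Divide by 7: 1764/5 / 7 = 252/5
Final result = 252/5

252/5


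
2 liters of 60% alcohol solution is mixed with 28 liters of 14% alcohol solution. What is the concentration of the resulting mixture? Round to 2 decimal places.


Solute in mixture 1 = 60% of 2 L = 2*60/100 = 6/5 L
Solute in mixture 2 = 14% of 28 L = 28*14/100 = 98/25 L
Total solute = 6/5 + 98/25 = 128/25 L
Total volume = 2 + 28 = 30 L
Final concentration = 128/25/30 * 100 = 17.07%

17.07


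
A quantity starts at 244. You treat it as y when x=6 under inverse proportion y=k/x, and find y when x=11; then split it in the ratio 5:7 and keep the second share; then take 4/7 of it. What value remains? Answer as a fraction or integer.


Start with 244.
Step 1: Inverse prop: k = (244)*6; new y = k/11 = 244*6/11 = 1464/11
Step 2: Split 5:7, second share = 1464/11 * 7/12 = 854/11
Step 3: Take 4/7: 854/11 * 4/7 = 488/11
Final result = 488/11

488/11


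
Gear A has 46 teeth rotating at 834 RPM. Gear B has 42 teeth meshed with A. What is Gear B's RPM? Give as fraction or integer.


Gear ratio: teeth_A * RPM_A = teeth_B * RPM_B
46 * 834 = 42 * RPM_B
38364 = 42 * RPM_B
RPM_B = 38364 / 42
RPM_B = 6394/7

6394/7


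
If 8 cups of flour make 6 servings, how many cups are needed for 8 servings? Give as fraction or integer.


Original: 8 cups for 6 servings
Target servings = 8
Scaling factor = 8/6
New amount = 8 * 8/6
= 64/6
= 32/3 cups

32/3


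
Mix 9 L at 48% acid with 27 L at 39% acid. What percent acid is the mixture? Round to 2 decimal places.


Solute in mixture 1 = 48% of 9 L = 9*48/100 = 108/25 L
Solute in mixture 2 = 39% of 27 L = 27*39/100 = 1053/100 L
Total solute = 108/25 + 1053/100 = 297/20 L
Total volume = 9 + 27 = 36 L
Final concentration = 297/20/36 * 100 = 41.25%

41.25


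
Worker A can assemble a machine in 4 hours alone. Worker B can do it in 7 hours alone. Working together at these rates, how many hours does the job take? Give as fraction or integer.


Rate of A = 1/4 job per hour
Rate of B = 1/7 job per hour
Combined rate = 1/4 + 1/7
Find common denominator: (7 + 4)/(4*7) = 11/28
Combined rate = 11/28 job per hour
Time together = 1 / (11/28) = 28/11 hours

28/11


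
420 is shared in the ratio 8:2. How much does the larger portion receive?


Total parts = 8 + 2 = 10
Value per part = 420 / 10 = 42
First share = 8 * 42 = 336
Second share = 2 * 42 = 84
Larger share = 336

336


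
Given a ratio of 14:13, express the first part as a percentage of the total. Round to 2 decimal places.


Total parts = 14 + 13 = 27
First part fraction = 14/27
Percentage = (14/27) * 100
= 0.518519 * 100
= 51.85%

51.85


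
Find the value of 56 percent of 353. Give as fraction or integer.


Compute 56% of 353
Convert percentage: 56% = 56/100
Multiply: 353 * 56/100
= 19768/100
= 4942/25

4942/25


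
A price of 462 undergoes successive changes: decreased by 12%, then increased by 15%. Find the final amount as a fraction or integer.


Start: 462
Step 1: decrease by 12% => multiply by 88/100
  462 * 88/100 = 10164/25
Step 2: increase by 15% => multiply by 115/100
  10164/25 * 115/100 = 58443/125
Final value = 58443/125

58443/125


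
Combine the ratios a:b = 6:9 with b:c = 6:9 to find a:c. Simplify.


Given a:b = 6:9 and b:c = 6:9
Make b consistent. Multiply first ratio by 6: a:b = 36:54
Multiply second ratio by 9: b:c = 54:81
Now b = 54 in both, so a:b:c = 36:54:81
Therefore a:c = 36:81
Simplify by GCD: a:c = 4:9

4:9


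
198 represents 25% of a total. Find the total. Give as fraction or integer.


Given: 198 is 25% of the whole
Set up: 198 = 25/100 * whole
whole = 198 * 100 / 25
whole = 19800 / 25
whole = 792

792


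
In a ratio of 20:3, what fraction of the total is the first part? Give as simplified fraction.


Total parts = 20 + 3 = 23
First part fraction = 20/23
Simplify: 20/23 = 20/23

20/23


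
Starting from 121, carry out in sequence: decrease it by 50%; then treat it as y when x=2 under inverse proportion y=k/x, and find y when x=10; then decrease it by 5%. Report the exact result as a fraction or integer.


Start with 121.
Step 1: Decrease by 50%: 121 * 50/100 = 121/2
Step 2: Inverse prop: k = (121/2)*2; new y = k/10 = 121/2*2/10 = 121/10
Step 3: Decrease by 5%: 121/10 * 95/100 = 2299/200
Final result = 2299/200

2299/200


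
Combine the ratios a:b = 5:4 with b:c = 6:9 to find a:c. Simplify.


Given a:b = 5:4 and b:c = 6:9
Make b consistent. Multiply first ratio by 6: a:b = 30:24
Multiply second ratio by 4: b:c = 24:36
Now b = 24 in both, so a:b:c = 30:24:36
Therefore a:c = 30:36
Simplify by GCD: a:c = 5:6

5:6


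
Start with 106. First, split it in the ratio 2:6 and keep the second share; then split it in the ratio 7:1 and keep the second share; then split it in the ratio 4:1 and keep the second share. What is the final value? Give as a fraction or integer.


Start with 106.
Step 1: Split 2:6, second share = 106 * 6/8 = 159/2
Step 2: Split 7:1, second share = 159/2 * 1/8 = 159/16
Step 3: Split 4:1, second share = 159/16 * 1/5 = 159/80
Final result = 159/80

159/80


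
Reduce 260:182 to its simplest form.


Find GCD(260, 182)
GCD = 26
Divide both by 26: 260/26 = 10, 182/26 = 7
Simplified ratio = 10:7

10:7


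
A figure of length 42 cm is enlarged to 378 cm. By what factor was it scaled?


Original length = 42 cm
Scaled length = 378 cm
Scale factor = 378 / 42
= 9

9


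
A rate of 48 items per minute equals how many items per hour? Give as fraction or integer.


Converting from per minute to per hour
Rate = 48 items per minute
Multiply by 60: 48 * 60
= 2880 items per hour

2880
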